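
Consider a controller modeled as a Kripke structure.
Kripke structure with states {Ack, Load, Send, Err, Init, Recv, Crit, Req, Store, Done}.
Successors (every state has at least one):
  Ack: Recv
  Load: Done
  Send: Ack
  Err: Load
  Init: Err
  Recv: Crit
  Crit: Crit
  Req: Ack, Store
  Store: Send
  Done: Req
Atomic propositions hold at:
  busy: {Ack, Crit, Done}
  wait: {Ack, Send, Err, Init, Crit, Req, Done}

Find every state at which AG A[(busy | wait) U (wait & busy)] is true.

{Crit}

Sat(busy | wait) = {Ack, Send, Err, Init, Crit, Req, Done}
Sat(wait & busy) = {Ack, Crit, Done}
A[(busy | wait) U (wait & busy)]: least fixpoint, start Z0 = Sat((wait & busy)) = {Ack, Crit, Done}, add states in Sat(busy | wait) with every successor in Z. Z1 = {Ack, Send, Crit, Done}; fixed.
Sat(A[(busy | wait) U (wait & busy)]) = {Ack, Send, Crit, Done}
AG A[(busy | wait) U (wait & busy)]: greatest fixpoint, start Z0 = {Ack, Send, Crit, Done}, keep only states in Sat with every successor in Z. Z1 = {Send, Crit}; Z2 = {Crit}; fixed.
Sat(AG A[(busy | wait) U (wait & busy)]) = {Crit}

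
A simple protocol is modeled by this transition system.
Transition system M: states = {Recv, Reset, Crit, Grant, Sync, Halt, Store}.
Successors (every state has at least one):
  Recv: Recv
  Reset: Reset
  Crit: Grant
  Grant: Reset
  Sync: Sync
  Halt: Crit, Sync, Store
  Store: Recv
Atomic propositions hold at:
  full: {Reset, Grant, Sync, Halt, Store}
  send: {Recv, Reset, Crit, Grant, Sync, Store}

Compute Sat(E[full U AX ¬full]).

{Recv, Halt, Store}

Sat(¬full) = {Recv, Crit}
Sat(AX ¬full) = {s : every successor in {Recv, Crit}} = {Recv, Store}
E[full U AX ¬full]: least fixpoint, start Z0 = Sat(AX ¬full) = {Recv, Store}, add states in Sat(full) with some successor in Z. Z1 = {Recv, Halt, Store}; fixed.
Sat(E[full U AX ¬full]) = {Recv, Halt, Store}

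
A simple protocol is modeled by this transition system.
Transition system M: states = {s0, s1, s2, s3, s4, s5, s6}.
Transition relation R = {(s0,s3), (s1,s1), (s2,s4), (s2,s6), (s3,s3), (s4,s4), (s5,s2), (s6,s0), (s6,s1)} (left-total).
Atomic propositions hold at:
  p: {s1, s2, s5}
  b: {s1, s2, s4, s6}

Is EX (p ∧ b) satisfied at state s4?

No

Sat(p ∧ b) = {s1, s2}
Sat(EX (p ∧ b)) = {s : some successor in {s1, s2}} = {s1, s5, s6}
s4 ∉ Sat(EX (p ∧ b)) = {s1, s5, s6}, so the formula does not hold at s4.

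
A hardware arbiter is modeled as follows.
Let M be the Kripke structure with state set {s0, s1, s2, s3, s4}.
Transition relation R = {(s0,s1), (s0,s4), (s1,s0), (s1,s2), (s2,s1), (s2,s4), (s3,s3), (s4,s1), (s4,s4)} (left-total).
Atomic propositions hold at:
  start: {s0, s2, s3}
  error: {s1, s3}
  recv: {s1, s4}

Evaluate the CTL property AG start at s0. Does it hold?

AG start: greatest fixpoint, start Z0 = {s0, s2, s3}, keep only states in Sat with every successor in Z. Z1 = {s3}; fixed.
Sat(AG start) = {s3}
s0 ∉ Sat(AG start) = {s3}, so the formula does not hold at s0.

No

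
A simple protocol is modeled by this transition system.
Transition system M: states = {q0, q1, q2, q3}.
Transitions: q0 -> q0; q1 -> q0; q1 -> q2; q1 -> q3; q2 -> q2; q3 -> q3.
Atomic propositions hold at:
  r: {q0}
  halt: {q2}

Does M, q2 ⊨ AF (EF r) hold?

EF r: least fixpoint, start Z0 = {q0}, add states with some successor in Z. Z1 = {q0, q1}; fixed.
Sat(EF r) = {q0, q1}
AF (EF r): least fixpoint, start Z0 = {q0, q1}, add states with every successor in Z. Already a fixed point.
Sat(AF (EF r)) = {q0, q1}
q2 ∉ Sat(AF (EF r)) = {q0, q1}, so the formula does not hold at q2.

No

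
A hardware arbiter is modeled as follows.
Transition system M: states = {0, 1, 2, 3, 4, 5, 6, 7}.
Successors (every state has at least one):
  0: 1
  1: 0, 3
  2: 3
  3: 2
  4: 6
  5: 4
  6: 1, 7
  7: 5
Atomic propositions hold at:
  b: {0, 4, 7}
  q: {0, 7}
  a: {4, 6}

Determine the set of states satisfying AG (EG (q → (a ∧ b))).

{2, 3}

Sat(a ∧ b) = {4}
Sat(q → (a ∧ b)) = {1, 2, 3, 4, 5, 6}
EG (q → (a ∧ b)): greatest fixpoint, start Z0 = {1, 2, 3, 4, 5, 6}, keep only states in Sat with some successor in Z. Already a fixed point.
Sat(EG (q → (a ∧ b))) = {1, 2, 3, 4, 5, 6}
AG (EG (q → (a ∧ b))): greatest fixpoint, start Z0 = {1, 2, 3, 4, 5, 6}, keep only states in Sat with every successor in Z. Z1 = {2, 3, 4, 5}; Z2 = {2, 3, 5}; Z3 = {2, 3}; fixed.
Sat(AG (EG (q → (a ∧ b)))) = {2, 3}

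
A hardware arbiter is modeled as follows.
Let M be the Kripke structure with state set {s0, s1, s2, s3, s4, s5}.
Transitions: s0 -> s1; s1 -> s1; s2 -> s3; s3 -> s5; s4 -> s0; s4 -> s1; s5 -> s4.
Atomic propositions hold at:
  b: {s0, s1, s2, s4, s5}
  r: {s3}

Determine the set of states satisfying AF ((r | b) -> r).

Sat(r | b) = {s0, s1, s2, s3, s4, s5}
Sat((r | b) -> r) = {s3}
AF ((r | b) -> r): least fixpoint, start Z0 = {s3}, add states with every successor in Z. Z1 = {s2, s3}; fixed.
Sat(AF ((r | b) -> r)) = {s2, s3}

{s2, s3}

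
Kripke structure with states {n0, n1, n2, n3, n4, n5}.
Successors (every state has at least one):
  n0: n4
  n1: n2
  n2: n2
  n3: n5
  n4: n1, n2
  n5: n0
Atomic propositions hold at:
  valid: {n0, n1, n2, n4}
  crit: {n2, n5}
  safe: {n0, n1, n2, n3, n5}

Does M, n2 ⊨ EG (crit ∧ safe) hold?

Sat(crit ∧ safe) = {n2, n5}
EG (crit ∧ safe): greatest fixpoint, start Z0 = {n2, n5}, keep only states in Sat with some successor in Z. Z1 = {n2}; fixed.
Sat(EG (crit ∧ safe)) = {n2}
n2 ∈ Sat(EG (crit ∧ safe)) = {n2}, so the formula holds at n2.

Yes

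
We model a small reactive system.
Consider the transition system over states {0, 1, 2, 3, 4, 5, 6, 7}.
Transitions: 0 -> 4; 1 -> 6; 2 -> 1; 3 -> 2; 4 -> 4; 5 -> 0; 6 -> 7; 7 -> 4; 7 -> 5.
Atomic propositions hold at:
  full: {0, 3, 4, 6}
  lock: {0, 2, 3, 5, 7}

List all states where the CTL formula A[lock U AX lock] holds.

Sat(AX lock) = {s : every successor in {0, 2, 3, 5, 7}} = {3, 5, 6}
A[lock U AX lock]: least fixpoint, start Z0 = Sat(AX lock) = {3, 5, 6}, add states in Sat(lock) with every successor in Z. Already a fixed point.
Sat(A[lock U AX lock]) = {3, 5, 6}

{3, 5, 6}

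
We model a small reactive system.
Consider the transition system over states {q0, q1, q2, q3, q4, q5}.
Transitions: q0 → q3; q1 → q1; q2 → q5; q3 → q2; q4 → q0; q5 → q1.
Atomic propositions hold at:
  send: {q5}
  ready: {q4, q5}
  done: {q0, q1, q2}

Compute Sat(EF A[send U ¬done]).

{q0, q2, q3, q4, q5}

Sat(¬done) = {q3, q4, q5}
A[send U ¬done]: least fixpoint, start Z0 = Sat(¬done) = {q3, q4, q5}, add states in Sat(send) with every successor in Z. Already a fixed point.
Sat(A[send U ¬done]) = {q3, q4, q5}
EF A[send U ¬done]: least fixpoint, start Z0 = {q3, q4, q5}, add states with some successor in Z. Z1 = {q0, q2, q3, q4, q5}; fixed.
Sat(EF A[send U ¬done]) = {q0, q2, q3, q4, q5}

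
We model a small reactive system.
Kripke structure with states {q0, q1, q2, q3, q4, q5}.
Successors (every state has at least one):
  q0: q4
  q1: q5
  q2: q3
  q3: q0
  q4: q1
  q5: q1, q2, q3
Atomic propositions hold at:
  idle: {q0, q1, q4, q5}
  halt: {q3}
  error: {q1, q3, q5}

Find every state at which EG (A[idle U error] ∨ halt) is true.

{q0, q1, q3, q4, q5}

A[idle U error]: least fixpoint, start Z0 = Sat(error) = {q1, q3, q5}, add states in Sat(idle) with every successor in Z. Z1 = {q1, q3, q4, q5}; Z2 = {q0, q1, q3, q4, q5}; fixed.
Sat(A[idle U error]) = {q0, q1, q3, q4, q5}
Sat(A[idle U error] ∨ halt) = {q0, q1, q3, q4, q5}
EG (A[idle U error] ∨ halt): greatest fixpoint, start Z0 = {q0, q1, q3, q4, q5}, keep only states in Sat with some successor in Z. Already a fixed point.
Sat(EG (A[idle U error] ∨ halt)) = {q0, q1, q3, q4, q5}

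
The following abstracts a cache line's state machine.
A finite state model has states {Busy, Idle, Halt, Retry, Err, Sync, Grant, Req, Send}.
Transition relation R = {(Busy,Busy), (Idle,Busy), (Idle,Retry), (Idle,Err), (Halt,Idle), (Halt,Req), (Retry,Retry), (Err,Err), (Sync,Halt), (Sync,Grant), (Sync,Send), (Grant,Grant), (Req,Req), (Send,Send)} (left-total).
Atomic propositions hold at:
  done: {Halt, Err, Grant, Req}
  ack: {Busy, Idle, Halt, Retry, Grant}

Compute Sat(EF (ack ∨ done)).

Sat(ack ∨ done) = {Busy, Idle, Halt, Retry, Err, Grant, Req}
EF (ack ∨ done): least fixpoint, start Z0 = {Busy, Idle, Halt, Retry, Err, Grant, Req}, add states with some successor in Z. Z1 = {Busy, Idle, Halt, Retry, Err, Sync, Grant, Req}; fixed.
Sat(EF (ack ∨ done)) = {Busy, Idle, Halt, Retry, Err, Sync, Grant, Req}

{Busy, Idle, Halt, Retry, Err, Sync, Grant, Req}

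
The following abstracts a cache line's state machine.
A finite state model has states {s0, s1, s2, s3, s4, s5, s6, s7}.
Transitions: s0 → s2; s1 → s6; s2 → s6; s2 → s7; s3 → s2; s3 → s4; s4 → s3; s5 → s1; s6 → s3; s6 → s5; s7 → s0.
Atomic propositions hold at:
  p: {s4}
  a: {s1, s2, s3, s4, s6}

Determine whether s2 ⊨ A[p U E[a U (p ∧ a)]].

Sat(p ∧ a) = {s4}
E[a U (p ∧ a)]: least fixpoint, start Z0 = Sat((p ∧ a)) = {s4}, add states in Sat(a) with some successor in Z. Z1 = {s3, s4}; Z2 = {s3, s4, s6}; Z3 = {s1, s2, s3, s4, s6}; fixed.
Sat(E[a U (p ∧ a)]) = {s1, s2, s3, s4, s6}
A[p U E[a U (p ∧ a)]]: least fixpoint, start Z0 = Sat(E[a U (p ∧ a)]) = {s1, s2, s3, s4, s6}, add states in Sat(p) with every successor in Z. Already a fixed point.
Sat(A[p U E[a U (p ∧ a)]]) = {s1, s2, s3, s4, s6}
s2 ∈ Sat(A[p U E[a U (p ∧ a)]]) = {s1, s2, s3, s4, s6}, so the formula holds at s2.

Yes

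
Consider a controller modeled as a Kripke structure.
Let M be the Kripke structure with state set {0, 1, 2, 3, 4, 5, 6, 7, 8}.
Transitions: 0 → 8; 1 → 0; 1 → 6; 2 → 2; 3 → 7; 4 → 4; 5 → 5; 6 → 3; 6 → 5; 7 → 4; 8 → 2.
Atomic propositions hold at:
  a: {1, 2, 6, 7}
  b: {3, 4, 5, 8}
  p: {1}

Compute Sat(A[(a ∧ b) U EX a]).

Sat(a ∧ b) = ∅
Sat(EX a) = {s : some successor in {1, 2, 6, 7}} = {1, 2, 3, 8}
A[(a ∧ b) U EX a]: least fixpoint, start Z0 = Sat(EX a) = {1, 2, 3, 8}, add states in Sat(a ∧ b) with every successor in Z. Already a fixed point.
Sat(A[(a ∧ b) U EX a]) = {1, 2, 3, 8}

{1, 2, 3, 8}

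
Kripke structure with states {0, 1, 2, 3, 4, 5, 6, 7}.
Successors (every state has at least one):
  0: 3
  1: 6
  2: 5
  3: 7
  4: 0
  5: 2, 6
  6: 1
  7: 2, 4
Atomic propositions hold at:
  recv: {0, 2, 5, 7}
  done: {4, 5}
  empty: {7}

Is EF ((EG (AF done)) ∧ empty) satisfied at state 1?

AF done: least fixpoint, start Z0 = {4, 5}, add states with every successor in Z. Z1 = {2, 4, 5}; Z2 = {2, 4, 5, 7}; Z3 = {2, 3, 4, 5, 7}; Z4 = {0, 2, 3, 4, 5, 7}; fixed.
Sat(AF done) = {0, 2, 3, 4, 5, 7}
EG (AF done): greatest fixpoint, start Z0 = {0, 2, 3, 4, 5, 7}, keep only states in Sat with some successor in Z. Already a fixed point.
Sat(EG (AF done)) = {0, 2, 3, 4, 5, 7}
Sat((EG (AF done)) ∧ empty) = {7}
EF ((EG (AF done)) ∧ empty): least fixpoint, start Z0 = {7}, add states with some successor in Z. Z1 = {3, 7}; Z2 = {0, 3, 7}; Z3 = {0, 3, 4, 7}; fixed.
Sat(EF ((EG (AF done)) ∧ empty)) = {0, 3, 4, 7}
1 ∉ Sat(EF ((EG (AF done)) ∧ empty)) = {0, 3, 4, 7}, so the formula does not hold at 1.

No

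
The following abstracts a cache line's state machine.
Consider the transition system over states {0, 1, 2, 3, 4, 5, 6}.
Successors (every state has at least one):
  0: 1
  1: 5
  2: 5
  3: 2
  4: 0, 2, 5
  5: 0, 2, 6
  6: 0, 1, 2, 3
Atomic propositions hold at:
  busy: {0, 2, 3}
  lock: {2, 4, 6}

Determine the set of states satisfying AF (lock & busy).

Sat(lock & busy) = {2}
AF (lock & busy): least fixpoint, start Z0 = {2}, add states with every successor in Z. Z1 = {2, 3}; fixed.
Sat(AF (lock & busy)) = {2, 3}

{2, 3}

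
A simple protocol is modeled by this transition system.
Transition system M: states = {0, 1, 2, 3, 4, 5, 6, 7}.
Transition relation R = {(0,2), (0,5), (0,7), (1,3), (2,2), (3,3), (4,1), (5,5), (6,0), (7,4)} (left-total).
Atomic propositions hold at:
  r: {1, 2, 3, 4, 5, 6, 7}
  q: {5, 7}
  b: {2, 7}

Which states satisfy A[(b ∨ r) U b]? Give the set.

Sat(b ∨ r) = {1, 2, 3, 4, 5, 6, 7}
A[(b ∨ r) U b]: least fixpoint, start Z0 = Sat(b) = {2, 7}, add states in Sat(b ∨ r) with every successor in Z. Already a fixed point.
Sat(A[(b ∨ r) U b]) = {2, 7}

{2, 7}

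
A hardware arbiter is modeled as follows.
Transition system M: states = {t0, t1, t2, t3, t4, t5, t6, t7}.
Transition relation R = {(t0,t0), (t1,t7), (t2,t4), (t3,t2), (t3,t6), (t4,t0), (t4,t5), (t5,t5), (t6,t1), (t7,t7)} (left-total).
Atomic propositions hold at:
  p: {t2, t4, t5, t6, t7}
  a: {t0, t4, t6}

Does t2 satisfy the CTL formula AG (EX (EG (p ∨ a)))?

Yes

Sat(p ∨ a) = {t0, t2, t4, t5, t6, t7}
EG (p ∨ a): greatest fixpoint, start Z0 = {t0, t2, t4, t5, t6, t7}, keep only states in Sat with some successor in Z. Z1 = {t0, t2, t4, t5, t7}; fixed.
Sat(EG (p ∨ a)) = {t0, t2, t4, t5, t7}
Sat(EX (EG (p ∨ a))) = {s : some successor in {t0, t2, t4, t5, t7}} = {t0, t1, t2, t3, t4, t5, t7}
AG (EX (EG (p ∨ a))): greatest fixpoint, start Z0 = {t0, t1, t2, t3, t4, t5, t7}, keep only states in Sat with every successor in Z. Z1 = {t0, t1, t2, t4, t5, t7}; fixed.
Sat(AG (EX (EG (p ∨ a)))) = {t0, t1, t2, t4, t5, t7}
t2 ∈ Sat(AG (EX (EG (p ∨ a)))) = {t0, t1, t2, t4, t5, t7}, so the formula holds at t2.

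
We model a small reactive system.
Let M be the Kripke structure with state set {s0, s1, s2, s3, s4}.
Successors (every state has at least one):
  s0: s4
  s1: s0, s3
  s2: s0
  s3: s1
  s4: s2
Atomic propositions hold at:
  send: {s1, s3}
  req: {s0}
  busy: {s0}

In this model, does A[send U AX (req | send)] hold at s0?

No

Sat(req | send) = {s0, s1, s3}
Sat(AX (req | send)) = {s : every successor in {s0, s1, s3}} = {s1, s2, s3}
A[send U AX (req | send)]: least fixpoint, start Z0 = Sat(AX (req | send)) = {s1, s2, s3}, add states in Sat(send) with every successor in Z. Already a fixed point.
Sat(A[send U AX (req | send)]) = {s1, s2, s3}
s0 ∉ Sat(A[send U AX (req | send)]) = {s1, s2, s3}, so the formula does not hold at s0.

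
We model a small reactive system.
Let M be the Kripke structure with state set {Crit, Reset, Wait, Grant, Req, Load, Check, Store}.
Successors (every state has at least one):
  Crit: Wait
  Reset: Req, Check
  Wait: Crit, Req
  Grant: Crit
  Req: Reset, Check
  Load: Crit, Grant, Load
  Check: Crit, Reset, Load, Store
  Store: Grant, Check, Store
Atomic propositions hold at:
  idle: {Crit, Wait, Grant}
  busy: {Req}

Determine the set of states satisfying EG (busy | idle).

Sat(busy | idle) = {Crit, Wait, Grant, Req}
EG (busy | idle): greatest fixpoint, start Z0 = {Crit, Wait, Grant, Req}, keep only states in Sat with some successor in Z. Z1 = {Crit, Wait, Grant}; fixed.
Sat(EG (busy | idle)) = {Crit, Wait, Grant}

{Crit, Wait, Grant}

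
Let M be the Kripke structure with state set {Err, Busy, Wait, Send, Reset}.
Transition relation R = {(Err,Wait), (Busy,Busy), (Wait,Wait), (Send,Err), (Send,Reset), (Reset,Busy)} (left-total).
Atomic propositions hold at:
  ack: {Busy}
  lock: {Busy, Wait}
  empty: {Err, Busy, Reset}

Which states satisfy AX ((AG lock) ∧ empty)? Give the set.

{Busy, Reset}

AG lock: greatest fixpoint, start Z0 = {Busy, Wait}, keep only states in Sat with every successor in Z. Already a fixed point.
Sat(AG lock) = {Busy, Wait}
Sat((AG lock) ∧ empty) = {Busy}
Sat(AX ((AG lock) ∧ empty)) = {s : every successor in {Busy}} = {Busy, Reset}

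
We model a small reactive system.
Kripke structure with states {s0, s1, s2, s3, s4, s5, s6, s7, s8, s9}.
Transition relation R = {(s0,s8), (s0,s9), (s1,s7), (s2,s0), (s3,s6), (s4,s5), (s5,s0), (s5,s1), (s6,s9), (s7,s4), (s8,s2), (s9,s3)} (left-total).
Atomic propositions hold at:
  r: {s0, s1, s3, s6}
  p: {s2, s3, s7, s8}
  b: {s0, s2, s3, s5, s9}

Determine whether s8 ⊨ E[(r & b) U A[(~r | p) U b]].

Yes

Sat(r & b) = {s0, s3}
Sat(~r) = {s2, s4, s5, s7, s8, s9}
Sat(~r | p) = {s2, s3, s4, s5, s7, s8, s9}
A[(~r | p) U b]: least fixpoint, start Z0 = Sat(b) = {s0, s2, s3, s5, s9}, add states in Sat(~r | p) with every successor in Z. Z1 = {s0, s2, s3, s4, s5, s8, s9}; Z2 = {s0, s2, s3, s4, s5, s7, s8, s9}; fixed.
Sat(A[(~r | p) U b]) = {s0, s2, s3, s4, s5, s7, s8, s9}
E[(r & b) U A[(~r | p) U b]]: least fixpoint, start Z0 = Sat(A[(~r | p) U b]) = {s0, s2, s3, s4, s5, s7, s8, s9}, add states in Sat(r & b) with some successor in Z. Already a fixed point.
Sat(E[(r & b) U A[(~r | p) U b]]) = {s0, s2, s3, s4, s5, s7, s8, s9}
s8 ∈ Sat(E[(r & b) U A[(~r | p) U b]]) = {s0, s2, s3, s4, s5, s7, s8, s9}, so the formula holds at s8.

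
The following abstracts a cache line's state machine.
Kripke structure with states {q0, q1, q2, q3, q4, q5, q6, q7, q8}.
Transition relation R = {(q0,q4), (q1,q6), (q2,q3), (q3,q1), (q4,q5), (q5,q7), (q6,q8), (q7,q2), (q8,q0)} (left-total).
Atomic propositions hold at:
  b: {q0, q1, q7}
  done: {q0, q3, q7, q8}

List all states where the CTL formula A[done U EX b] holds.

{q3, q5, q8}

Sat(EX b) = {s : some successor in {q0, q1, q7}} = {q3, q5, q8}
A[done U EX b]: least fixpoint, start Z0 = Sat(EX b) = {q3, q5, q8}, add states in Sat(done) with every successor in Z. Already a fixed point.
Sat(A[done U EX b]) = {q3, q5, q8}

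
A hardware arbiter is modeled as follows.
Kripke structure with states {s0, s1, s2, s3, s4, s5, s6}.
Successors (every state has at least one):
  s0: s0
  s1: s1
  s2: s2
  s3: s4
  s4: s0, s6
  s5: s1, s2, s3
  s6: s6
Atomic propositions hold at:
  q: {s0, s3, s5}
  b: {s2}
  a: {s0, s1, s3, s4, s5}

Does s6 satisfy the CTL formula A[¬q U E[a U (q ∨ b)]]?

Sat(¬q) = {s1, s2, s4, s6}
Sat(q ∨ b) = {s0, s2, s3, s5}
E[a U (q ∨ b)]: least fixpoint, start Z0 = Sat((q ∨ b)) = {s0, s2, s3, s5}, add states in Sat(a) with some successor in Z. Z1 = {s0, s2, s3, s4, s5}; fixed.
Sat(E[a U (q ∨ b)]) = {s0, s2, s3, s4, s5}
A[¬q U E[a U (q ∨ b)]]: least fixpoint, start Z0 = Sat(E[a U (q ∨ b)]) = {s0, s2, s3, s4, s5}, add states in Sat(¬q) with every successor in Z. Already a fixed point.
Sat(A[¬q U E[a U (q ∨ b)]]) = {s0, s2, s3, s4, s5}
s6 ∉ Sat(A[¬q U E[a U (q ∨ b)]]) = {s0, s2, s3, s4, s5}, so the formula does not hold at s6.

No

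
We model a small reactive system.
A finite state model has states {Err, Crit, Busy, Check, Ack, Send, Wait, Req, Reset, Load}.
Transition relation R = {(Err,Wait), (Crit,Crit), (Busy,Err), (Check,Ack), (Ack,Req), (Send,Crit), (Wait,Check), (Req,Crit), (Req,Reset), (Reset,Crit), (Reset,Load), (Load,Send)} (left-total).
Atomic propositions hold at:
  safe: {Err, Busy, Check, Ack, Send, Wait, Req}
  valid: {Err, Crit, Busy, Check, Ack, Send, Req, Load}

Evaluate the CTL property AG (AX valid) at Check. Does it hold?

Sat(AX valid) = {s : every successor in {Err, Crit, Busy, Check, Ack, Send, Req, Load}} = {Crit, Busy, Check, Ack, Send, Wait, Reset, Load}
AG (AX valid): greatest fixpoint, start Z0 = {Crit, Busy, Check, Ack, Send, Wait, Reset, Load}, keep only states in Sat with every successor in Z. Z1 = {Crit, Check, Send, Wait, Reset, Load}; Z2 = {Crit, Send, Wait, Reset, Load}; Z3 = {Crit, Send, Reset, Load}; fixed.
Sat(AG (AX valid)) = {Crit, Send, Reset, Load}
Check ∉ Sat(AG (AX valid)) = {Crit, Send, Reset, Load}, so the formula does not hold at Check.

No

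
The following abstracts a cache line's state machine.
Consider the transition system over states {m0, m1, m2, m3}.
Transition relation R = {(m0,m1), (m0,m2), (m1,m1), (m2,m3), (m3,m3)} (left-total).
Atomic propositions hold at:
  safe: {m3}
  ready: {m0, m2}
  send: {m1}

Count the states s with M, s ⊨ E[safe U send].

E[safe U send]: least fixpoint, start Z0 = Sat(send) = {m1}, add states in Sat(safe) with some successor in Z. Already a fixed point.
Sat(E[safe U send]) = {m1}
|Sat(E[safe U send])| = |{m1}| = 1.

1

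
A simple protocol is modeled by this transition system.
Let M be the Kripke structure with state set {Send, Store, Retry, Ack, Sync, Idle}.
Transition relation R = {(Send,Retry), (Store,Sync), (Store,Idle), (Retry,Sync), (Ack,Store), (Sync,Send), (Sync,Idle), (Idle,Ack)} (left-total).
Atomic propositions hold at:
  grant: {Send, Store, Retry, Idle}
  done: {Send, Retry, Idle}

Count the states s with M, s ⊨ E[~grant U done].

4

Sat(~grant) = {Ack, Sync}
E[~grant U done]: least fixpoint, start Z0 = Sat(done) = {Send, Retry, Idle}, add states in Sat(~grant) with some successor in Z. Z1 = {Send, Retry, Sync, Idle}; fixed.
Sat(E[~grant U done]) = {Send, Retry, Sync, Idle}
|Sat(E[~grant U done])| = |{Send, Retry, Sync, Idle}| = 4.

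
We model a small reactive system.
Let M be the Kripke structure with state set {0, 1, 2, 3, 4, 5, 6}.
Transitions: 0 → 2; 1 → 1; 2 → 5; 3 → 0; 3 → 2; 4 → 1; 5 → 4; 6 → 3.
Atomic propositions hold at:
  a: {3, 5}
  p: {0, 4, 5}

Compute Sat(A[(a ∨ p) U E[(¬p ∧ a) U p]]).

{0, 3, 4, 5}

Sat(a ∨ p) = {0, 3, 4, 5}
Sat(¬p) = {1, 2, 3, 6}
Sat(¬p ∧ a) = {3}
E[(¬p ∧ a) U p]: least fixpoint, start Z0 = Sat(p) = {0, 4, 5}, add states in Sat(¬p ∧ a) with some successor in Z. Z1 = {0, 3, 4, 5}; fixed.
Sat(E[(¬p ∧ a) U p]) = {0, 3, 4, 5}
A[(a ∨ p) U E[(¬p ∧ a) U p]]: least fixpoint, start Z0 = Sat(E[(¬p ∧ a) U p]) = {0, 3, 4, 5}, add states in Sat(a ∨ p) with every successor in Z. Already a fixed point.
Sat(A[(a ∨ p) U E[(¬p ∧ a) U p]]) = {0, 3, 4, 5}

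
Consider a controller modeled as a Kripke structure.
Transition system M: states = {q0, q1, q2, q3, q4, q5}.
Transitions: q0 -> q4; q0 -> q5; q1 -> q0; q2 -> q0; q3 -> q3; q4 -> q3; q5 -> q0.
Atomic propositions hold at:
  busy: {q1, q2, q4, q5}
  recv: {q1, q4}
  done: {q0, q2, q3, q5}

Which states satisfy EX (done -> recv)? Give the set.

{q0}

Sat(done -> recv) = {q1, q4}
Sat(EX (done -> recv)) = {s : some successor in {q1, q4}} = {q0}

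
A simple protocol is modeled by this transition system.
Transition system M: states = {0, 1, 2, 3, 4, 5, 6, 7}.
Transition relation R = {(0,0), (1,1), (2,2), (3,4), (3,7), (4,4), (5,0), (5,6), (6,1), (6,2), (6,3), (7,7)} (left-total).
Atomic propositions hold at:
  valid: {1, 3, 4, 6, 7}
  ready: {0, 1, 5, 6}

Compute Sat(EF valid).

{1, 3, 4, 5, 6, 7}

EF valid: least fixpoint, start Z0 = {1, 3, 4, 6, 7}, add states with some successor in Z. Z1 = {1, 3, 4, 5, 6, 7}; fixed.
Sat(EF valid) = {1, 3, 4, 5, 6, 7}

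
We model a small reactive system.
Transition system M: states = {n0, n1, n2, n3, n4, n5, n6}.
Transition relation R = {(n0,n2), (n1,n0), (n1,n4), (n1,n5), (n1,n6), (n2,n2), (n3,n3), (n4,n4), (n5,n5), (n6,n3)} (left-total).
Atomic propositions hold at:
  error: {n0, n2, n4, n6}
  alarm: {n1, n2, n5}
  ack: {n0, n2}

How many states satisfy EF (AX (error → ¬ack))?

Sat(¬ack) = {n1, n3, n4, n5, n6}
Sat(error → ¬ack) = {n1, n3, n4, n5, n6}
Sat(AX (error → ¬ack)) = {s : every successor in {n1, n3, n4, n5, n6}} = {n3, n4, n5, n6}
EF (AX (error → ¬ack)): least fixpoint, start Z0 = {n3, n4, n5, n6}, add states with some successor in Z. Z1 = {n1, n3, n4, n5, n6}; fixed.
Sat(EF (AX (error → ¬ack))) = {n1, n3, n4, n5, n6}
|Sat(EF (AX (error → ¬ack)))| = |{n1, n3, n4, n5, n6}| = 5.

5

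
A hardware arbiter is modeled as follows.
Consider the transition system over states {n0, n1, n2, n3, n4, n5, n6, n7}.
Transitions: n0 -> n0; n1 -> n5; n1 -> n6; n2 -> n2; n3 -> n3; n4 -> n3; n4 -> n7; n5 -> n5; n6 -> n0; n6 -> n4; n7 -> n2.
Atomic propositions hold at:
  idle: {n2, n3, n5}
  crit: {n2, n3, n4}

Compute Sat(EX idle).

{n1, n2, n3, n4, n5, n7}

Sat(EX idle) = {s : some successor in {n2, n3, n5}} = {n1, n2, n3, n4, n5, n7}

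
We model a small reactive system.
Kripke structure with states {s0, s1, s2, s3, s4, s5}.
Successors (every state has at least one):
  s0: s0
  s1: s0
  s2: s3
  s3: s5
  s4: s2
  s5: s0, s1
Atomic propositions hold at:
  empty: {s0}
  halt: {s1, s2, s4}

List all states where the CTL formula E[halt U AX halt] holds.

Sat(AX halt) = {s : every successor in {s1, s2, s4}} = {s4}
E[halt U AX halt]: least fixpoint, start Z0 = Sat(AX halt) = {s4}, add states in Sat(halt) with some successor in Z. Already a fixed point.
Sat(E[halt U AX halt]) = {s4}

{s4}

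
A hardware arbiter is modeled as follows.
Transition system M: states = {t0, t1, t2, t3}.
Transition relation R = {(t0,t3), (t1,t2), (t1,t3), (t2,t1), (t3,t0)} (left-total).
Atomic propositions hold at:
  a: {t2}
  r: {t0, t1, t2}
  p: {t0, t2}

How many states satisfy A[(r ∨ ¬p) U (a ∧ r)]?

1

Sat(¬p) = {t1, t3}
Sat(r ∨ ¬p) = {t0, t1, t2, t3}
Sat(a ∧ r) = {t2}
A[(r ∨ ¬p) U (a ∧ r)]: least fixpoint, start Z0 = Sat((a ∧ r)) = {t2}, add states in Sat(r ∨ ¬p) with every successor in Z. Already a fixed point.
Sat(A[(r ∨ ¬p) U (a ∧ r)]) = {t2}
|Sat(A[(r ∨ ¬p) U (a ∧ r)])| = |{t2}| = 1.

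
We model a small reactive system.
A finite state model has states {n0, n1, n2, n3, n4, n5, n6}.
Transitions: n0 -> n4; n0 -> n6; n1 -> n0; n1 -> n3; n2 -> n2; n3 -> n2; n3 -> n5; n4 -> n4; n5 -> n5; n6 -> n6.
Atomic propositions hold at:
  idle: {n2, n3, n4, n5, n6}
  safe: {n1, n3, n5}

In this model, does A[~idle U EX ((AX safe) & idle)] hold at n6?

No

Sat(~idle) = {n0, n1}
Sat(AX safe) = {s : every successor in {n1, n3, n5}} = {n5}
Sat((AX safe) & idle) = {n5}
Sat(EX ((AX safe) & idle)) = {s : some successor in {n5}} = {n3, n5}
A[~idle U EX ((AX safe) & idle)]: least fixpoint, start Z0 = Sat(EX ((AX safe) & idle)) = {n3, n5}, add states in Sat(~idle) with every successor in Z. Already a fixed point.
Sat(A[~idle U EX ((AX safe) & idle)]) = {n3, n5}
n6 ∉ Sat(A[~idle U EX ((AX safe) & idle)]) = {n3, n5}, so the formula does not hold at n6.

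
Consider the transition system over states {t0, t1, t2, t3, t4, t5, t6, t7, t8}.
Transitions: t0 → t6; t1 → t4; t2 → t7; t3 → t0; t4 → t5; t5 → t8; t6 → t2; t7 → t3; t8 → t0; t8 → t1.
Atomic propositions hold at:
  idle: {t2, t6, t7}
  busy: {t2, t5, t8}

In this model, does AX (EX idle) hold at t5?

Sat(EX idle) = {s : some successor in {t2, t6, t7}} = {t0, t2, t6}
Sat(AX (EX idle)) = {s : every successor in {t0, t2, t6}} = {t0, t3, t6}
t5 ∉ Sat(AX (EX idle)) = {t0, t3, t6}, so the formula does not hold at t5.

No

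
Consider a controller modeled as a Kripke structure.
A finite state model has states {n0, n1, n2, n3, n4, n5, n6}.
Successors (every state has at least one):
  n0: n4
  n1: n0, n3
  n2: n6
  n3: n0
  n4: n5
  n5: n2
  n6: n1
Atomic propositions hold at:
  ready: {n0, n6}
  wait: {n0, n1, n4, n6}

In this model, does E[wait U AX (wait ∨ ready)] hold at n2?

Yes

Sat(wait ∨ ready) = {n0, n1, n4, n6}
Sat(AX (wait ∨ ready)) = {s : every successor in {n0, n1, n4, n6}} = {n0, n2, n3, n6}
E[wait U AX (wait ∨ ready)]: least fixpoint, start Z0 = Sat(AX (wait ∨ ready)) = {n0, n2, n3, n6}, add states in Sat(wait) with some successor in Z. Z1 = {n0, n1, n2, n3, n6}; fixed.
Sat(E[wait U AX (wait ∨ ready)]) = {n0, n1, n2, n3, n6}
n2 ∈ Sat(E[wait U AX (wait ∨ ready)]) = {n0, n1, n2, n3, n6}, so the formula holds at n2.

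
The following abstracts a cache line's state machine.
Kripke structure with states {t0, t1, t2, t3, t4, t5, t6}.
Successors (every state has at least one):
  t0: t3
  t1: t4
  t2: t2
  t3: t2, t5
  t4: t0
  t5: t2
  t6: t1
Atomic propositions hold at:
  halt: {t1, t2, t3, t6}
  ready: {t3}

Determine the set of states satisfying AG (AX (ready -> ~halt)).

{t2, t3, t5}

Sat(~halt) = {t0, t4, t5}
Sat(ready -> ~halt) = {t0, t1, t2, t4, t5, t6}
Sat(AX (ready -> ~halt)) = {s : every successor in {t0, t1, t2, t4, t5, t6}} = {t1, t2, t3, t4, t5, t6}
AG (AX (ready -> ~halt)): greatest fixpoint, start Z0 = {t1, t2, t3, t4, t5, t6}, keep only states in Sat with every successor in Z. Z1 = {t1, t2, t3, t5, t6}; Z2 = {t2, t3, t5, t6}; Z3 = {t2, t3, t5}; fixed.
Sat(AG (AX (ready -> ~halt))) = {t2, t3, t5}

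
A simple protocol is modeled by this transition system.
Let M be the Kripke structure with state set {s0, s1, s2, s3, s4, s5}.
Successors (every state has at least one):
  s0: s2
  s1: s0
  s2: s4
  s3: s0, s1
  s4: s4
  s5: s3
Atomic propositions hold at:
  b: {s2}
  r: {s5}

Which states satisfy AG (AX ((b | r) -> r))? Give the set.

Sat(b | r) = {s2, s5}
Sat((b | r) -> r) = {s0, s1, s3, s4, s5}
Sat(AX ((b | r) -> r)) = {s : every successor in {s0, s1, s3, s4, s5}} = {s1, s2, s3, s4, s5}
AG (AX ((b | r) -> r)): greatest fixpoint, start Z0 = {s1, s2, s3, s4, s5}, keep only states in Sat with every successor in Z. Z1 = {s2, s4, s5}; Z2 = {s2, s4}; fixed.
Sat(AG (AX ((b | r) -> r))) = {s2, s4}

{s2, s4}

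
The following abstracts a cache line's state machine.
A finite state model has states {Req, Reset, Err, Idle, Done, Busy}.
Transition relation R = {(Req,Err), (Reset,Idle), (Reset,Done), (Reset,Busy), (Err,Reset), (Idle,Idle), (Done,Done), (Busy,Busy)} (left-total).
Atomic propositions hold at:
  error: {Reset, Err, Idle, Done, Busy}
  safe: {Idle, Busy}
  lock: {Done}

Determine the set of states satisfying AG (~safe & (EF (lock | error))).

Sat(~safe) = {Req, Reset, Err, Done}
Sat(lock | error) = {Reset, Err, Idle, Done, Busy}
EF (lock | error): least fixpoint, start Z0 = {Reset, Err, Idle, Done, Busy}, add states with some successor in Z. Z1 = {Req, Reset, Err, Idle, Done, Busy}; fixed.
Sat(EF (lock | error)) = {Req, Reset, Err, Idle, Done, Busy}
Sat(~safe & (EF (lock | error))) = {Req, Reset, Err, Done}
AG (~safe & (EF (lock | error))): greatest fixpoint, start Z0 = {Req, Reset, Err, Done}, keep only states in Sat with every successor in Z. Z1 = {Req, Err, Done}; Z2 = {Req, Done}; Z3 = {Done}; fixed.
Sat(AG (~safe & (EF (lock | error)))) = {Done}

{Done}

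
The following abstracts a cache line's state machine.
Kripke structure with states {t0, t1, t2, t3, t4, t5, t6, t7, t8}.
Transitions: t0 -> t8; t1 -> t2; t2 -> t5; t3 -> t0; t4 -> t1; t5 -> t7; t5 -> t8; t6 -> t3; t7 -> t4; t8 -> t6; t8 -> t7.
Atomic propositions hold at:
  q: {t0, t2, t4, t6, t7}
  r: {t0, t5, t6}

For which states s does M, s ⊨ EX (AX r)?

{t1, t6}

Sat(AX r) = {s : every successor in {t0, t5, t6}} = {t2, t3}
Sat(EX (AX r)) = {s : some successor in {t2, t3}} = {t1, t6}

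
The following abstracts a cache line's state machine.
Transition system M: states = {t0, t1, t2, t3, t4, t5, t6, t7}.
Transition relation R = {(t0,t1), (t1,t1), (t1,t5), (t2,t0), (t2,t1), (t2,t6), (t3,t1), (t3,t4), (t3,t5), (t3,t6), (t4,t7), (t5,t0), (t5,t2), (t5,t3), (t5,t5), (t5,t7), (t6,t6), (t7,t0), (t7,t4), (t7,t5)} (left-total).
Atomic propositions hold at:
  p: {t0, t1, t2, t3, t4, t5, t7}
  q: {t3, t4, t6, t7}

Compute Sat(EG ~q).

Sat(~q) = {t0, t1, t2, t5}
EG ~q: greatest fixpoint, start Z0 = {t0, t1, t2, t5}, keep only states in Sat with some successor in Z. Already a fixed point.
Sat(EG ~q) = {t0, t1, t2, t5}

{t0, t1, t2, t5}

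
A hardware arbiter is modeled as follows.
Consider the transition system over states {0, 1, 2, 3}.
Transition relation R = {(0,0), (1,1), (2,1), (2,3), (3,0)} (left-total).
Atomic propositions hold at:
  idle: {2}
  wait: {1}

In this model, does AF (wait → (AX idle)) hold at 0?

Yes

Sat(AX idle) = {s : every successor in {2}} = ∅
Sat(wait → (AX idle)) = {0, 2, 3}
AF (wait → (AX idle)): least fixpoint, start Z0 = {0, 2, 3}, add states with every successor in Z. Already a fixed point.
Sat(AF (wait → (AX idle))) = {0, 2, 3}
0 ∈ Sat(AF (wait → (AX idle))) = {0, 2, 3}, so the formula holds at 0.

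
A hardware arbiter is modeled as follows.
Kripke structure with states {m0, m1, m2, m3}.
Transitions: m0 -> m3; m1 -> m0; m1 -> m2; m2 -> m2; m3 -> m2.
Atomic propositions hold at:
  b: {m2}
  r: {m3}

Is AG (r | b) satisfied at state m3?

Yes

Sat(r | b) = {m2, m3}
AG (r | b): greatest fixpoint, start Z0 = {m2, m3}, keep only states in Sat with every successor in Z. Already a fixed point.
Sat(AG (r | b)) = {m2, m3}
m3 ∈ Sat(AG (r | b)) = {m2, m3}, so the formula holds at m3.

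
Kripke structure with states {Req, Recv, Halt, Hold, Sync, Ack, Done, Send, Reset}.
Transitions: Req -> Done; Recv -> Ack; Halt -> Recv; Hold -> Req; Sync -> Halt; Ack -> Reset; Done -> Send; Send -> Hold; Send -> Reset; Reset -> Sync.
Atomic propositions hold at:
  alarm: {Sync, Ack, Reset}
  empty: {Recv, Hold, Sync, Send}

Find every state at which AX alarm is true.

{Recv, Ack, Reset}

Sat(AX alarm) = {s : every successor in {Sync, Ack, Reset}} = {Recv, Ack, Reset}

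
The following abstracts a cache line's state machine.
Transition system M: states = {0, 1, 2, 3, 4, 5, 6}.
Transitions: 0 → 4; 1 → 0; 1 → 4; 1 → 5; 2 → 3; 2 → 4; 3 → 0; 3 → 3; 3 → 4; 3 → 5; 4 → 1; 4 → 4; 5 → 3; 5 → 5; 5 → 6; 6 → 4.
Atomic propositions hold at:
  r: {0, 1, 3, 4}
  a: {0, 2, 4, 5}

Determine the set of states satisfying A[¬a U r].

{0, 1, 3, 4, 6}

Sat(¬a) = {1, 3, 6}
A[¬a U r]: least fixpoint, start Z0 = Sat(r) = {0, 1, 3, 4}, add states in Sat(¬a) with every successor in Z. Z1 = {0, 1, 3, 4, 6}; fixed.
Sat(A[¬a U r]) = {0, 1, 3, 4, 6}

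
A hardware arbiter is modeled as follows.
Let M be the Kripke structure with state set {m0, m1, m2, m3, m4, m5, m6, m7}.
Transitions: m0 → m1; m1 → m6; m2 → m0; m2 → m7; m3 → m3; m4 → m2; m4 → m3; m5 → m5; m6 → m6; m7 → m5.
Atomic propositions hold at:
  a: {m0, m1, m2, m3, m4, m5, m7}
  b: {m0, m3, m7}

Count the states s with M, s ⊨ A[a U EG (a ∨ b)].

Sat(a ∨ b) = {m0, m1, m2, m3, m4, m5, m7}
EG (a ∨ b): greatest fixpoint, start Z0 = {m0, m1, m2, m3, m4, m5, m7}, keep only states in Sat with some successor in Z. Z1 = {m0, m2, m3, m4, m5, m7}; Z2 = {m2, m3, m4, m5, m7}; fixed.
Sat(EG (a ∨ b)) = {m2, m3, m4, m5, m7}
A[a U EG (a ∨ b)]: least fixpoint, start Z0 = Sat(EG (a ∨ b)) = {m2, m3, m4, m5, m7}, add states in Sat(a) with every successor in Z. Already a fixed point.
Sat(A[a U EG (a ∨ b)]) = {m2, m3, m4, m5, m7}
|Sat(A[a U EG (a ∨ b)])| = |{m2, m3, m4, m5, m7}| = 5.

5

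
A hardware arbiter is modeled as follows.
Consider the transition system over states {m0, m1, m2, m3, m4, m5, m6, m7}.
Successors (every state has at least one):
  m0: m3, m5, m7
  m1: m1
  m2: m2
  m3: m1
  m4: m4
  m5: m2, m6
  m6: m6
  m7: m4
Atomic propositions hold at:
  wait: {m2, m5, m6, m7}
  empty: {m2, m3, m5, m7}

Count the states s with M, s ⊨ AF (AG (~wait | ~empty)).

Sat(~wait) = {m0, m1, m3, m4}
Sat(~empty) = {m0, m1, m4, m6}
Sat(~wait | ~empty) = {m0, m1, m3, m4, m6}
AG (~wait | ~empty): greatest fixpoint, start Z0 = {m0, m1, m3, m4, m6}, keep only states in Sat with every successor in Z. Z1 = {m1, m3, m4, m6}; fixed.
Sat(AG (~wait | ~empty)) = {m1, m3, m4, m6}
AF (AG (~wait | ~empty)): least fixpoint, start Z0 = {m1, m3, m4, m6}, add states with every successor in Z. Z1 = {m1, m3, m4, m6, m7}; fixed.
Sat(AF (AG (~wait | ~empty))) = {m1, m3, m4, m6, m7}
|Sat(AF (AG (~wait | ~empty)))| = |{m1, m3, m4, m6, m7}| = 5.

5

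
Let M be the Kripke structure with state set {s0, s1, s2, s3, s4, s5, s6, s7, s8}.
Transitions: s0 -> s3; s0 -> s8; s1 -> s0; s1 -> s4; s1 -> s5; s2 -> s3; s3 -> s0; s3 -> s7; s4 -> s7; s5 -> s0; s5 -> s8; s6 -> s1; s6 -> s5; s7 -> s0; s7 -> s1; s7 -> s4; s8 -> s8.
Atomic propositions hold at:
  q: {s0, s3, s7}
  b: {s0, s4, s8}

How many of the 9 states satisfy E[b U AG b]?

2

AG b: greatest fixpoint, start Z0 = {s0, s4, s8}, keep only states in Sat with every successor in Z. Z1 = {s8}; fixed.
Sat(AG b) = {s8}
E[b U AG b]: least fixpoint, start Z0 = Sat(AG b) = {s8}, add states in Sat(b) with some successor in Z. Z1 = {s0, s8}; fixed.
Sat(E[b U AG b]) = {s0, s8}
|Sat(E[b U AG b])| = |{s0, s8}| = 2.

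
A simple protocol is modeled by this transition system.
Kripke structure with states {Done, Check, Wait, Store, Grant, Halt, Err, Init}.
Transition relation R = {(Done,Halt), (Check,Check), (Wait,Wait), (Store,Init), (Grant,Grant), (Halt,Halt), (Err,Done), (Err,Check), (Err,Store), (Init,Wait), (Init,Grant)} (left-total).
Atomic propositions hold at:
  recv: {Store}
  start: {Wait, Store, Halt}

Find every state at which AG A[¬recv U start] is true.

{Done, Wait, Halt}

Sat(¬recv) = {Done, Check, Wait, Grant, Halt, Err, Init}
A[¬recv U start]: least fixpoint, start Z0 = Sat(start) = {Wait, Store, Halt}, add states in Sat(¬recv) with every successor in Z. Z1 = {Done, Wait, Store, Halt}; fixed.
Sat(A[¬recv U start]) = {Done, Wait, Store, Halt}
AG A[¬recv U start]: greatest fixpoint, start Z0 = {Done, Wait, Store, Halt}, keep only states in Sat with every successor in Z. Z1 = {Done, Wait, Halt}; fixed.
Sat(AG A[¬recv U start]) = {Done, Wait, Halt}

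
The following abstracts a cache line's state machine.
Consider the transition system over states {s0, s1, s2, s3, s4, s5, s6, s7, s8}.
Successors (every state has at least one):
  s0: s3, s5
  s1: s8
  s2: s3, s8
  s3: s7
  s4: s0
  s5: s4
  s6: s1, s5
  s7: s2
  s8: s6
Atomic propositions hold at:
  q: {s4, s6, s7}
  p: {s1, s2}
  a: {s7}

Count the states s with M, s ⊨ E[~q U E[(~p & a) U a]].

4

Sat(~q) = {s0, s1, s2, s3, s5, s8}
Sat(~p) = {s0, s3, s4, s5, s6, s7, s8}
Sat(~p & a) = {s7}
E[(~p & a) U a]: least fixpoint, start Z0 = Sat(a) = {s7}, add states in Sat(~p & a) with some successor in Z. Already a fixed point.
Sat(E[(~p & a) U a]) = {s7}
E[~q U E[(~p & a) U a]]: least fixpoint, start Z0 = Sat(E[(~p & a) U a]) = {s7}, add states in Sat(~q) with some successor in Z. Z1 = {s3, s7}; Z2 = {s0, s2, s3, s7}; fixed.
Sat(E[~q U E[(~p & a) U a]]) = {s0, s2, s3, s7}
|Sat(E[~q U E[(~p & a) U a]])| = |{s0, s2, s3, s7}| = 4.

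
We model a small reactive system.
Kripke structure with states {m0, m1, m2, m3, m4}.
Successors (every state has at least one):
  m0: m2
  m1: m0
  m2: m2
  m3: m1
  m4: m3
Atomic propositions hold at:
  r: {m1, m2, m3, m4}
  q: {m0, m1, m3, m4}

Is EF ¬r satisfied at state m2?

Sat(¬r) = {m0}
EF ¬r: least fixpoint, start Z0 = {m0}, add states with some successor in Z. Z1 = {m0, m1}; Z2 = {m0, m1, m3}; Z3 = {m0, m1, m3, m4}; fixed.
Sat(EF ¬r) = {m0, m1, m3, m4}
m2 ∉ Sat(EF ¬r) = {m0, m1, m3, m4}, so the formula does not hold at m2.

No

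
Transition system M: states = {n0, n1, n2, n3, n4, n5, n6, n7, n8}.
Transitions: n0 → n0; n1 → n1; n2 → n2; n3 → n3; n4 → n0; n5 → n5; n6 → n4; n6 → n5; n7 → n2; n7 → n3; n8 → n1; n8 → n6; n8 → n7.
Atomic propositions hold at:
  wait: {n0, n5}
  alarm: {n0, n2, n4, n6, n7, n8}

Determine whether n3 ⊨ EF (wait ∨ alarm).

Sat(wait ∨ alarm) = {n0, n2, n4, n5, n6, n7, n8}
EF (wait ∨ alarm): least fixpoint, start Z0 = {n0, n2, n4, n5, n6, n7, n8}, add states with some successor in Z. Already a fixed point.
Sat(EF (wait ∨ alarm)) = {n0, n2, n4, n5, n6, n7, n8}
n3 ∉ Sat(EF (wait ∨ alarm)) = {n0, n2, n4, n5, n6, n7, n8}, so the formula does not hold at n3.

No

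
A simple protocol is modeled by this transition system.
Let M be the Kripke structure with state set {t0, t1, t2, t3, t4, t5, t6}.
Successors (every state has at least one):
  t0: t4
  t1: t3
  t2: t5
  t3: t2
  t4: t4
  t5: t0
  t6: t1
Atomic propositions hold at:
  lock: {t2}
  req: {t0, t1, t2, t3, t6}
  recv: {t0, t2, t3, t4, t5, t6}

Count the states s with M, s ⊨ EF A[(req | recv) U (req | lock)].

Sat(req | recv) = {t0, t1, t2, t3, t4, t5, t6}
Sat(req | lock) = {t0, t1, t2, t3, t6}
A[(req | recv) U (req | lock)]: least fixpoint, start Z0 = Sat((req | lock)) = {t0, t1, t2, t3, t6}, add states in Sat(req | recv) with every successor in Z. Z1 = {t0, t1, t2, t3, t5, t6}; fixed.
Sat(A[(req | recv) U (req | lock)]) = {t0, t1, t2, t3, t5, t6}
EF A[(req | recv) U (req | lock)]: least fixpoint, start Z0 = {t0, t1, t2, t3, t5, t6}, add states with some successor in Z. Already a fixed point.
Sat(EF A[(req | recv) U (req | lock)]) = {t0, t1, t2, t3, t5, t6}
|Sat(EF A[(req | recv) U (req | lock)])| = |{t0, t1, t2, t3, t5, t6}| = 6.

6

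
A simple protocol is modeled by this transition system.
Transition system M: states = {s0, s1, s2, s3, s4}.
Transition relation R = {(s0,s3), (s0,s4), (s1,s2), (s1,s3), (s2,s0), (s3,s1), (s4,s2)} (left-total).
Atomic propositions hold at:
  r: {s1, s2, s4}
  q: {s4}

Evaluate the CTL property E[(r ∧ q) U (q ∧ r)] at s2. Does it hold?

Sat(r ∧ q) = {s4}
Sat(q ∧ r) = {s4}
E[(r ∧ q) U (q ∧ r)]: least fixpoint, start Z0 = Sat((q ∧ r)) = {s4}, add states in Sat(r ∧ q) with some successor in Z. Already a fixed point.
Sat(E[(r ∧ q) U (q ∧ r)]) = {s4}
s2 ∉ Sat(E[(r ∧ q) U (q ∧ r)]) = {s4}, so the formula does not hold at s2.

No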